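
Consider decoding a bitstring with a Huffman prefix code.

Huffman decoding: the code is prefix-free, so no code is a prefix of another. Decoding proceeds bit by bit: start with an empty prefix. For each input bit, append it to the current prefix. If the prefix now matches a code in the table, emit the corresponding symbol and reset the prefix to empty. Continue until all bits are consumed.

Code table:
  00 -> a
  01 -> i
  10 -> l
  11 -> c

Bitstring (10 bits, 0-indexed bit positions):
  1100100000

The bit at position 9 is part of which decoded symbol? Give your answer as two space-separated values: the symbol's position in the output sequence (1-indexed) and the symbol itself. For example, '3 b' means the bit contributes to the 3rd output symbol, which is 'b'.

Answer: 5 a

Derivation:
Bit 0: prefix='1' (no match yet)
Bit 1: prefix='11' -> emit 'c', reset
Bit 2: prefix='0' (no match yet)
Bit 3: prefix='00' -> emit 'a', reset
Bit 4: prefix='1' (no match yet)
Bit 5: prefix='10' -> emit 'l', reset
Bit 6: prefix='0' (no match yet)
Bit 7: prefix='00' -> emit 'a', reset
Bit 8: prefix='0' (no match yet)
Bit 9: prefix='00' -> emit 'a', reset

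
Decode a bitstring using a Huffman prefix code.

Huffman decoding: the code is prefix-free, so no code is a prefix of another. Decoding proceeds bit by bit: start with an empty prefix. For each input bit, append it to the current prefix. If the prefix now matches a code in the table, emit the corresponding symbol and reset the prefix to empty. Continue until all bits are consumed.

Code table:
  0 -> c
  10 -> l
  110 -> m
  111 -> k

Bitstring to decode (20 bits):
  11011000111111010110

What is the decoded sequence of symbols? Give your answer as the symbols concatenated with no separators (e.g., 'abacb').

Bit 0: prefix='1' (no match yet)
Bit 1: prefix='11' (no match yet)
Bit 2: prefix='110' -> emit 'm', reset
Bit 3: prefix='1' (no match yet)
Bit 4: prefix='11' (no match yet)
Bit 5: prefix='110' -> emit 'm', reset
Bit 6: prefix='0' -> emit 'c', reset
Bit 7: prefix='0' -> emit 'c', reset
Bit 8: prefix='1' (no match yet)
Bit 9: prefix='11' (no match yet)
Bit 10: prefix='111' -> emit 'k', reset
Bit 11: prefix='1' (no match yet)
Bit 12: prefix='11' (no match yet)
Bit 13: prefix='111' -> emit 'k', reset
Bit 14: prefix='0' -> emit 'c', reset
Bit 15: prefix='1' (no match yet)
Bit 16: prefix='10' -> emit 'l', reset
Bit 17: prefix='1' (no match yet)
Bit 18: prefix='11' (no match yet)
Bit 19: prefix='110' -> emit 'm', reset

Answer: mmcckkclm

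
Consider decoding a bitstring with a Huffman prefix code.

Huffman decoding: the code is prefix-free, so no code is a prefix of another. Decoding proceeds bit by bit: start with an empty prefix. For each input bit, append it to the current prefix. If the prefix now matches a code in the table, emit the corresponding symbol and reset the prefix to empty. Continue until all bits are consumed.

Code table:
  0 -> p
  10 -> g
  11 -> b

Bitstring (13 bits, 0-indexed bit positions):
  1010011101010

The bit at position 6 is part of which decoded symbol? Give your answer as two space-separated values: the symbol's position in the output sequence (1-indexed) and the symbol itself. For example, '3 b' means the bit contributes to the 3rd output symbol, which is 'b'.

Answer: 4 b

Derivation:
Bit 0: prefix='1' (no match yet)
Bit 1: prefix='10' -> emit 'g', reset
Bit 2: prefix='1' (no match yet)
Bit 3: prefix='10' -> emit 'g', reset
Bit 4: prefix='0' -> emit 'p', reset
Bit 5: prefix='1' (no match yet)
Bit 6: prefix='11' -> emit 'b', reset
Bit 7: prefix='1' (no match yet)
Bit 8: prefix='10' -> emit 'g', reset
Bit 9: prefix='1' (no match yet)
Bit 10: prefix='10' -> emit 'g', reset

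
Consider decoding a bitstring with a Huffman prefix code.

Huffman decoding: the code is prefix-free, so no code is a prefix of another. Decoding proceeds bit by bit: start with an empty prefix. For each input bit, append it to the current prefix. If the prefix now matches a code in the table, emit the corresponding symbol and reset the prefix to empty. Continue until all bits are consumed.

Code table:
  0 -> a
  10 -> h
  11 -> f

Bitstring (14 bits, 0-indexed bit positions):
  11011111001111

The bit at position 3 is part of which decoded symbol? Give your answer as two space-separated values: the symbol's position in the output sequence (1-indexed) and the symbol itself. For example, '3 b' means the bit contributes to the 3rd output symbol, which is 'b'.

Bit 0: prefix='1' (no match yet)
Bit 1: prefix='11' -> emit 'f', reset
Bit 2: prefix='0' -> emit 'a', reset
Bit 3: prefix='1' (no match yet)
Bit 4: prefix='11' -> emit 'f', reset
Bit 5: prefix='1' (no match yet)
Bit 6: prefix='11' -> emit 'f', reset
Bit 7: prefix='1' (no match yet)

Answer: 3 f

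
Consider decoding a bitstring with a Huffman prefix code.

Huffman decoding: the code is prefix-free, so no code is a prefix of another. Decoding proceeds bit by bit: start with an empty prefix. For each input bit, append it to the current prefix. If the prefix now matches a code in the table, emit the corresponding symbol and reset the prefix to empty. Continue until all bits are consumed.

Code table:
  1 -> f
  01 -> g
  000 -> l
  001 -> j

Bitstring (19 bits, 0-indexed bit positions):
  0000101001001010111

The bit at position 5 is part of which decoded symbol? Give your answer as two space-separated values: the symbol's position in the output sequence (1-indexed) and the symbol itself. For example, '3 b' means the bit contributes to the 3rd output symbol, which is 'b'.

Bit 0: prefix='0' (no match yet)
Bit 1: prefix='00' (no match yet)
Bit 2: prefix='000' -> emit 'l', reset
Bit 3: prefix='0' (no match yet)
Bit 4: prefix='01' -> emit 'g', reset
Bit 5: prefix='0' (no match yet)
Bit 6: prefix='01' -> emit 'g', reset
Bit 7: prefix='0' (no match yet)
Bit 8: prefix='00' (no match yet)
Bit 9: prefix='001' -> emit 'j', reset

Answer: 3 g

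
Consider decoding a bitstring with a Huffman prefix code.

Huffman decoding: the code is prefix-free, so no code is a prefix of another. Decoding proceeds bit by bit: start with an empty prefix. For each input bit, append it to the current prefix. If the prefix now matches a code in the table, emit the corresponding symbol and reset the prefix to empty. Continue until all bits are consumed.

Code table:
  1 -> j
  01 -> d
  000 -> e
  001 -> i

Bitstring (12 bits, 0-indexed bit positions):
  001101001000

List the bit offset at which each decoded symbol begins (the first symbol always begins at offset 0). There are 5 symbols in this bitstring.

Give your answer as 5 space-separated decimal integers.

Bit 0: prefix='0' (no match yet)
Bit 1: prefix='00' (no match yet)
Bit 2: prefix='001' -> emit 'i', reset
Bit 3: prefix='1' -> emit 'j', reset
Bit 4: prefix='0' (no match yet)
Bit 5: prefix='01' -> emit 'd', reset
Bit 6: prefix='0' (no match yet)
Bit 7: prefix='00' (no match yet)
Bit 8: prefix='001' -> emit 'i', reset
Bit 9: prefix='0' (no match yet)
Bit 10: prefix='00' (no match yet)
Bit 11: prefix='000' -> emit 'e', reset

Answer: 0 3 4 6 9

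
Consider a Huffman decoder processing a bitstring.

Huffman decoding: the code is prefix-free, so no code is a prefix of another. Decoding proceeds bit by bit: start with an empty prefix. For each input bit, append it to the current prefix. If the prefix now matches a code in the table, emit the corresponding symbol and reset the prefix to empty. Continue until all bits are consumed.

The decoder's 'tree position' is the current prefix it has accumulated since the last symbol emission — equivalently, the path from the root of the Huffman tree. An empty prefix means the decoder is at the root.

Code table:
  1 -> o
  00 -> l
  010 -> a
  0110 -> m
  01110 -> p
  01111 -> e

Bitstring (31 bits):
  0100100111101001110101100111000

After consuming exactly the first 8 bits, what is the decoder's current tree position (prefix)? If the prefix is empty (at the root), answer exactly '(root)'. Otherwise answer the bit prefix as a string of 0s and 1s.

Bit 0: prefix='0' (no match yet)
Bit 1: prefix='01' (no match yet)
Bit 2: prefix='010' -> emit 'a', reset
Bit 3: prefix='0' (no match yet)
Bit 4: prefix='01' (no match yet)
Bit 5: prefix='010' -> emit 'a', reset
Bit 6: prefix='0' (no match yet)
Bit 7: prefix='01' (no match yet)

Answer: 01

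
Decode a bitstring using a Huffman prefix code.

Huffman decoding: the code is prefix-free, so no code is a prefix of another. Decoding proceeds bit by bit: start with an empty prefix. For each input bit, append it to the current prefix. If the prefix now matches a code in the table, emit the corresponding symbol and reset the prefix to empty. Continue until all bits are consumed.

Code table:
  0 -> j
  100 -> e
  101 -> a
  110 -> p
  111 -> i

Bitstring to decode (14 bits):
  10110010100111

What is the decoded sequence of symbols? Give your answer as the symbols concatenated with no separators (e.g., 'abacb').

Answer: aeajji

Derivation:
Bit 0: prefix='1' (no match yet)
Bit 1: prefix='10' (no match yet)
Bit 2: prefix='101' -> emit 'a', reset
Bit 3: prefix='1' (no match yet)
Bit 4: prefix='10' (no match yet)
Bit 5: prefix='100' -> emit 'e', reset
Bit 6: prefix='1' (no match yet)
Bit 7: prefix='10' (no match yet)
Bit 8: prefix='101' -> emit 'a', reset
Bit 9: prefix='0' -> emit 'j', reset
Bit 10: prefix='0' -> emit 'j', reset
Bit 11: prefix='1' (no match yet)
Bit 12: prefix='11' (no match yet)
Bit 13: prefix='111' -> emit 'i', reset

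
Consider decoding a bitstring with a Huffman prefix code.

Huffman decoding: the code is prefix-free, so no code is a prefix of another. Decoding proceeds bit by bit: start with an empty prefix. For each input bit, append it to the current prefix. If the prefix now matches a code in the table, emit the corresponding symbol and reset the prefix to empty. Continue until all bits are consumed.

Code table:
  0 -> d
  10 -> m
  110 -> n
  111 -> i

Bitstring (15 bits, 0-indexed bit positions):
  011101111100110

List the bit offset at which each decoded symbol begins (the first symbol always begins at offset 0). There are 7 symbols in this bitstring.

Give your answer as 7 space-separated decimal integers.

Answer: 0 1 4 5 8 11 12

Derivation:
Bit 0: prefix='0' -> emit 'd', reset
Bit 1: prefix='1' (no match yet)
Bit 2: prefix='11' (no match yet)
Bit 3: prefix='111' -> emit 'i', reset
Bit 4: prefix='0' -> emit 'd', reset
Bit 5: prefix='1' (no match yet)
Bit 6: prefix='11' (no match yet)
Bit 7: prefix='111' -> emit 'i', reset
Bit 8: prefix='1' (no match yet)
Bit 9: prefix='11' (no match yet)
Bit 10: prefix='110' -> emit 'n', reset
Bit 11: prefix='0' -> emit 'd', reset
Bit 12: prefix='1' (no match yet)
Bit 13: prefix='11' (no match yet)
Bit 14: prefix='110' -> emit 'n', reset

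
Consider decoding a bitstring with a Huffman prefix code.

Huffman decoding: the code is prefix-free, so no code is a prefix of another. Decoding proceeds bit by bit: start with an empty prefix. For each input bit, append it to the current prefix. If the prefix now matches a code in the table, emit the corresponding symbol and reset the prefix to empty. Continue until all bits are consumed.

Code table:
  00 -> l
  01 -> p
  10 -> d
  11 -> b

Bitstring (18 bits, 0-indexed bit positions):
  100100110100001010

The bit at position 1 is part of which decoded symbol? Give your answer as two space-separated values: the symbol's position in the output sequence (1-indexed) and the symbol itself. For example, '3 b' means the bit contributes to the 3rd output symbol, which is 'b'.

Answer: 1 d

Derivation:
Bit 0: prefix='1' (no match yet)
Bit 1: prefix='10' -> emit 'd', reset
Bit 2: prefix='0' (no match yet)
Bit 3: prefix='01' -> emit 'p', reset
Bit 4: prefix='0' (no match yet)
Bit 5: prefix='00' -> emit 'l', reset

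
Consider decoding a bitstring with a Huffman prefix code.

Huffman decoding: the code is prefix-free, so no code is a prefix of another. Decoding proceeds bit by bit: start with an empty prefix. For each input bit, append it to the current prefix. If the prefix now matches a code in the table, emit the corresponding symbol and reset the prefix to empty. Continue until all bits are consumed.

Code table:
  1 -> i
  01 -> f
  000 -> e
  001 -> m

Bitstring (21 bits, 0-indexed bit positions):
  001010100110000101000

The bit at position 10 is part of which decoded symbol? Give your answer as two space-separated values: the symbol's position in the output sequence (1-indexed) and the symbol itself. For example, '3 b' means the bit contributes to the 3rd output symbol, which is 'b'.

Bit 0: prefix='0' (no match yet)
Bit 1: prefix='00' (no match yet)
Bit 2: prefix='001' -> emit 'm', reset
Bit 3: prefix='0' (no match yet)
Bit 4: prefix='01' -> emit 'f', reset
Bit 5: prefix='0' (no match yet)
Bit 6: prefix='01' -> emit 'f', reset
Bit 7: prefix='0' (no match yet)
Bit 8: prefix='00' (no match yet)
Bit 9: prefix='001' -> emit 'm', reset
Bit 10: prefix='1' -> emit 'i', reset
Bit 11: prefix='0' (no match yet)
Bit 12: prefix='00' (no match yet)
Bit 13: prefix='000' -> emit 'e', reset
Bit 14: prefix='0' (no match yet)

Answer: 5 i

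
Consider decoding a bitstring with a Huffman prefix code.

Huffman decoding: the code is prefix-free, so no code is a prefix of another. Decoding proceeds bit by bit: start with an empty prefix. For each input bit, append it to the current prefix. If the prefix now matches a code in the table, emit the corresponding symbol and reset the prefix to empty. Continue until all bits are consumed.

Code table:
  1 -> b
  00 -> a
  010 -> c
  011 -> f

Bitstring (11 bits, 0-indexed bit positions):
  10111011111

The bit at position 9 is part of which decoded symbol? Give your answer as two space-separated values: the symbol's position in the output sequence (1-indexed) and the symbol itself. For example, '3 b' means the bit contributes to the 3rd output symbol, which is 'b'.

Bit 0: prefix='1' -> emit 'b', reset
Bit 1: prefix='0' (no match yet)
Bit 2: prefix='01' (no match yet)
Bit 3: prefix='011' -> emit 'f', reset
Bit 4: prefix='1' -> emit 'b', reset
Bit 5: prefix='0' (no match yet)
Bit 6: prefix='01' (no match yet)
Bit 7: prefix='011' -> emit 'f', reset
Bit 8: prefix='1' -> emit 'b', reset
Bit 9: prefix='1' -> emit 'b', reset
Bit 10: prefix='1' -> emit 'b', reset

Answer: 6 b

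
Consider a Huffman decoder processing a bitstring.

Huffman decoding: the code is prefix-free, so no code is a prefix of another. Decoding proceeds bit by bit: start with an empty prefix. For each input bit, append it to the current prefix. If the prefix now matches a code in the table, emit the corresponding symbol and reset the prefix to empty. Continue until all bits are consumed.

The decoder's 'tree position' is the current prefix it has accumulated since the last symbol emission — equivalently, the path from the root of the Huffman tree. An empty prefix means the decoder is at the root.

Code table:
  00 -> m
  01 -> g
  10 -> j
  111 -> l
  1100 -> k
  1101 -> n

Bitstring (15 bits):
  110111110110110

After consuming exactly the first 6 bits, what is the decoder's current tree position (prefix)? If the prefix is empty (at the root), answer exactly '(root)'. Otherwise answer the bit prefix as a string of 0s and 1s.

Answer: 11

Derivation:
Bit 0: prefix='1' (no match yet)
Bit 1: prefix='11' (no match yet)
Bit 2: prefix='110' (no match yet)
Bit 3: prefix='1101' -> emit 'n', reset
Bit 4: prefix='1' (no match yet)
Bit 5: prefix='11' (no match yet)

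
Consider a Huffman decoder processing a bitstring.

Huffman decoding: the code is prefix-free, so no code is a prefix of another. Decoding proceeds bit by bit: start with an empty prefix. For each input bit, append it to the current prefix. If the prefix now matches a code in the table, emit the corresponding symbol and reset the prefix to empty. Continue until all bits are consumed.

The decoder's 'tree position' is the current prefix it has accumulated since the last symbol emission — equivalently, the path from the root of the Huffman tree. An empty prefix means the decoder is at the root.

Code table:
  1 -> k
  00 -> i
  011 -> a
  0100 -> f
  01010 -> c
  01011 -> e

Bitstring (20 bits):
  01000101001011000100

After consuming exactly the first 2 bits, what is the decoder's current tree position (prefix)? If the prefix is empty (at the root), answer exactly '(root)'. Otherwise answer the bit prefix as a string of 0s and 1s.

Answer: 01

Derivation:
Bit 0: prefix='0' (no match yet)
Bit 1: prefix='01' (no match yet)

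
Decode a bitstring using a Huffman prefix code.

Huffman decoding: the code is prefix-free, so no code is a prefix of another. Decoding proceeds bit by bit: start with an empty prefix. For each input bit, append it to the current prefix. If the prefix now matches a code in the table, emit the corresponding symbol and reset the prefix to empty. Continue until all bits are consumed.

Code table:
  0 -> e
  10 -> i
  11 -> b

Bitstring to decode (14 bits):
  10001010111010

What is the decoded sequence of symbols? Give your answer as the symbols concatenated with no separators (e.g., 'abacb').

Answer: ieeiibii

Derivation:
Bit 0: prefix='1' (no match yet)
Bit 1: prefix='10' -> emit 'i', reset
Bit 2: prefix='0' -> emit 'e', reset
Bit 3: prefix='0' -> emit 'e', reset
Bit 4: prefix='1' (no match yet)
Bit 5: prefix='10' -> emit 'i', reset
Bit 6: prefix='1' (no match yet)
Bit 7: prefix='10' -> emit 'i', reset
Bit 8: prefix='1' (no match yet)
Bit 9: prefix='11' -> emit 'b', reset
Bit 10: prefix='1' (no match yet)
Bit 11: prefix='10' -> emit 'i', reset
Bit 12: prefix='1' (no match yet)
Bit 13: prefix='10' -> emit 'i', reset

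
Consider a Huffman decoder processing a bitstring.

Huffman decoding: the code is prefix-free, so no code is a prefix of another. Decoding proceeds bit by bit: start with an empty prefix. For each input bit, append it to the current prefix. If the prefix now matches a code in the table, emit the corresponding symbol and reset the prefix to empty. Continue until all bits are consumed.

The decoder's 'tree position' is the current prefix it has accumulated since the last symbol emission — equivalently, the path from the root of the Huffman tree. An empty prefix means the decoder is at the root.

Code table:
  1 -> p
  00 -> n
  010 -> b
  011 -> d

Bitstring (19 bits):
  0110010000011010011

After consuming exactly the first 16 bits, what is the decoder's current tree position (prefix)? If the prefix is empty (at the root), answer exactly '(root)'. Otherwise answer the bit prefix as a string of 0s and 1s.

Bit 0: prefix='0' (no match yet)
Bit 1: prefix='01' (no match yet)
Bit 2: prefix='011' -> emit 'd', reset
Bit 3: prefix='0' (no match yet)
Bit 4: prefix='00' -> emit 'n', reset
Bit 5: prefix='1' -> emit 'p', reset
Bit 6: prefix='0' (no match yet)
Bit 7: prefix='00' -> emit 'n', reset
Bit 8: prefix='0' (no match yet)
Bit 9: prefix='00' -> emit 'n', reset
Bit 10: prefix='0' (no match yet)
Bit 11: prefix='01' (no match yet)
Bit 12: prefix='011' -> emit 'd', reset
Bit 13: prefix='0' (no match yet)
Bit 14: prefix='01' (no match yet)
Bit 15: prefix='010' -> emit 'b', reset

Answer: (root)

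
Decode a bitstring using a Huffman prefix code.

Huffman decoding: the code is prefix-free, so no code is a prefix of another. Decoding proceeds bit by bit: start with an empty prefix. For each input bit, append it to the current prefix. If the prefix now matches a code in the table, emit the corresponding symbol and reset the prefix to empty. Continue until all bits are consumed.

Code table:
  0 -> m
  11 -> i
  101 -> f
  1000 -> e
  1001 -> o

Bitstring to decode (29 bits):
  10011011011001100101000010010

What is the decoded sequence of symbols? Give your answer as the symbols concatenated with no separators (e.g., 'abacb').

Answer: offoomemom

Derivation:
Bit 0: prefix='1' (no match yet)
Bit 1: prefix='10' (no match yet)
Bit 2: prefix='100' (no match yet)
Bit 3: prefix='1001' -> emit 'o', reset
Bit 4: prefix='1' (no match yet)
Bit 5: prefix='10' (no match yet)
Bit 6: prefix='101' -> emit 'f', reset
Bit 7: prefix='1' (no match yet)
Bit 8: prefix='10' (no match yet)
Bit 9: prefix='101' -> emit 'f', reset
Bit 10: prefix='1' (no match yet)
Bit 11: prefix='10' (no match yet)
Bit 12: prefix='100' (no match yet)
Bit 13: prefix='1001' -> emit 'o', reset
Bit 14: prefix='1' (no match yet)
Bit 15: prefix='10' (no match yet)
Bit 16: prefix='100' (no match yet)
Bit 17: prefix='1001' -> emit 'o', reset
Bit 18: prefix='0' -> emit 'm', reset
Bit 19: prefix='1' (no match yet)
Bit 20: prefix='10' (no match yet)
Bit 21: prefix='100' (no match yet)
Bit 22: prefix='1000' -> emit 'e', reset
Bit 23: prefix='0' -> emit 'm', reset
Bit 24: prefix='1' (no match yet)
Bit 25: prefix='10' (no match yet)
Bit 26: prefix='100' (no match yet)
Bit 27: prefix='1001' -> emit 'o', reset
Bit 28: prefix='0' -> emit 'm', reset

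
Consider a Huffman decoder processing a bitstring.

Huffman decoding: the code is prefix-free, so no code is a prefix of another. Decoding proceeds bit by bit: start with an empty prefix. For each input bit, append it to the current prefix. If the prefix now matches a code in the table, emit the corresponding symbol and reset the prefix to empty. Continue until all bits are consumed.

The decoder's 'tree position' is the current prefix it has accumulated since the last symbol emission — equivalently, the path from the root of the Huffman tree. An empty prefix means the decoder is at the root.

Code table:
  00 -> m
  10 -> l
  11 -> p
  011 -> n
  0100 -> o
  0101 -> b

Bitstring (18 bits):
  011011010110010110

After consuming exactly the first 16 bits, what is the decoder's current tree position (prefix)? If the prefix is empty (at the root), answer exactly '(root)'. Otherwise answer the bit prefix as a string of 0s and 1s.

Bit 0: prefix='0' (no match yet)
Bit 1: prefix='01' (no match yet)
Bit 2: prefix='011' -> emit 'n', reset
Bit 3: prefix='0' (no match yet)
Bit 4: prefix='01' (no match yet)
Bit 5: prefix='011' -> emit 'n', reset
Bit 6: prefix='0' (no match yet)
Bit 7: prefix='01' (no match yet)
Bit 8: prefix='010' (no match yet)
Bit 9: prefix='0101' -> emit 'b', reset
Bit 10: prefix='1' (no match yet)
Bit 11: prefix='10' -> emit 'l', reset
Bit 12: prefix='0' (no match yet)
Bit 13: prefix='01' (no match yet)
Bit 14: prefix='010' (no match yet)
Bit 15: prefix='0101' -> emit 'b', reset

Answer: (root)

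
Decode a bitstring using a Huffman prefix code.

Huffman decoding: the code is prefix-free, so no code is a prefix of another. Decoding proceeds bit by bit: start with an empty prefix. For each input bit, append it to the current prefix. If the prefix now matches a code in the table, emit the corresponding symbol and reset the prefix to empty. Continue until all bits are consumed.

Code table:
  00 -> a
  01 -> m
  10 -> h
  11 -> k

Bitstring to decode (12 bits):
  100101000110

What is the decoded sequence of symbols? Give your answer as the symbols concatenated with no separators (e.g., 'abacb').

Bit 0: prefix='1' (no match yet)
Bit 1: prefix='10' -> emit 'h', reset
Bit 2: prefix='0' (no match yet)
Bit 3: prefix='01' -> emit 'm', reset
Bit 4: prefix='0' (no match yet)
Bit 5: prefix='01' -> emit 'm', reset
Bit 6: prefix='0' (no match yet)
Bit 7: prefix='00' -> emit 'a', reset
Bit 8: prefix='0' (no match yet)
Bit 9: prefix='01' -> emit 'm', reset
Bit 10: prefix='1' (no match yet)
Bit 11: prefix='10' -> emit 'h', reset

Answer: hmmamh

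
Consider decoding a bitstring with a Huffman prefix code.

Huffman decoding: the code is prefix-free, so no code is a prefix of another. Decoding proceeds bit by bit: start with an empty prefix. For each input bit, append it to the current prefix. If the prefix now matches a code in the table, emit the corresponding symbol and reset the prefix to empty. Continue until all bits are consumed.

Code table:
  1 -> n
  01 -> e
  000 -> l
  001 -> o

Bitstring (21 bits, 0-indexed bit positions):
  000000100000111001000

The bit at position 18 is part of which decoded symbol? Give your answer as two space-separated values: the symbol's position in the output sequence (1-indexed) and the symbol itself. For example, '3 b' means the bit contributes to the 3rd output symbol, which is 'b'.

Answer: 9 l

Derivation:
Bit 0: prefix='0' (no match yet)
Bit 1: prefix='00' (no match yet)
Bit 2: prefix='000' -> emit 'l', reset
Bit 3: prefix='0' (no match yet)
Bit 4: prefix='00' (no match yet)
Bit 5: prefix='000' -> emit 'l', reset
Bit 6: prefix='1' -> emit 'n', reset
Bit 7: prefix='0' (no match yet)
Bit 8: prefix='00' (no match yet)
Bit 9: prefix='000' -> emit 'l', reset
Bit 10: prefix='0' (no match yet)
Bit 11: prefix='00' (no match yet)
Bit 12: prefix='001' -> emit 'o', reset
Bit 13: prefix='1' -> emit 'n', reset
Bit 14: prefix='1' -> emit 'n', reset
Bit 15: prefix='0' (no match yet)
Bit 16: prefix='00' (no match yet)
Bit 17: prefix='001' -> emit 'o', reset
Bit 18: prefix='0' (no match yet)
Bit 19: prefix='00' (no match yet)
Bit 20: prefix='000' -> emit 'l', reset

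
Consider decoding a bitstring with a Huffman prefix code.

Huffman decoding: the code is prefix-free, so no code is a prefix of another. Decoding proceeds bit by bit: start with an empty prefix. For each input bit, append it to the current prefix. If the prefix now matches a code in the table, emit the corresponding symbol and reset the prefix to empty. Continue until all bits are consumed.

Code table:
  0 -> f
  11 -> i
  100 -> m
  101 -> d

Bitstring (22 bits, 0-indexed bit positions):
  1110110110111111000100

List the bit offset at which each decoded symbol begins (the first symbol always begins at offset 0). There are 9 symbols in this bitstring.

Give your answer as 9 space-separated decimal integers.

Bit 0: prefix='1' (no match yet)
Bit 1: prefix='11' -> emit 'i', reset
Bit 2: prefix='1' (no match yet)
Bit 3: prefix='10' (no match yet)
Bit 4: prefix='101' -> emit 'd', reset
Bit 5: prefix='1' (no match yet)
Bit 6: prefix='10' (no match yet)
Bit 7: prefix='101' -> emit 'd', reset
Bit 8: prefix='1' (no match yet)
Bit 9: prefix='10' (no match yet)
Bit 10: prefix='101' -> emit 'd', reset
Bit 11: prefix='1' (no match yet)
Bit 12: prefix='11' -> emit 'i', reset
Bit 13: prefix='1' (no match yet)
Bit 14: prefix='11' -> emit 'i', reset
Bit 15: prefix='1' (no match yet)
Bit 16: prefix='10' (no match yet)
Bit 17: prefix='100' -> emit 'm', reset
Bit 18: prefix='0' -> emit 'f', reset
Bit 19: prefix='1' (no match yet)
Bit 20: prefix='10' (no match yet)
Bit 21: prefix='100' -> emit 'm', reset

Answer: 0 2 5 8 11 13 15 18 19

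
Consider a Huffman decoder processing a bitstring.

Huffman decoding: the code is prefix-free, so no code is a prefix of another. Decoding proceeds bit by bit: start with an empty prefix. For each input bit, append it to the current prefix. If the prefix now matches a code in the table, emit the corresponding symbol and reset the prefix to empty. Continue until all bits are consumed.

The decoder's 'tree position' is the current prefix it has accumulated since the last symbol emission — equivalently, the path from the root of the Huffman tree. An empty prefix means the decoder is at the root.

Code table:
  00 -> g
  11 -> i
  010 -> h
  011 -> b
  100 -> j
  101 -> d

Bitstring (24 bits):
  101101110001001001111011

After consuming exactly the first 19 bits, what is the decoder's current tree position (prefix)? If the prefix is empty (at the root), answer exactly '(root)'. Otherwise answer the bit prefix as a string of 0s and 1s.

Bit 0: prefix='1' (no match yet)
Bit 1: prefix='10' (no match yet)
Bit 2: prefix='101' -> emit 'd', reset
Bit 3: prefix='1' (no match yet)
Bit 4: prefix='10' (no match yet)
Bit 5: prefix='101' -> emit 'd', reset
Bit 6: prefix='1' (no match yet)
Bit 7: prefix='11' -> emit 'i', reset
Bit 8: prefix='0' (no match yet)
Bit 9: prefix='00' -> emit 'g', reset
Bit 10: prefix='0' (no match yet)
Bit 11: prefix='01' (no match yet)
Bit 12: prefix='010' -> emit 'h', reset
Bit 13: prefix='0' (no match yet)
Bit 14: prefix='01' (no match yet)
Bit 15: prefix='010' -> emit 'h', reset
Bit 16: prefix='0' (no match yet)
Bit 17: prefix='01' (no match yet)
Bit 18: prefix='011' -> emit 'b', reset

Answer: (root)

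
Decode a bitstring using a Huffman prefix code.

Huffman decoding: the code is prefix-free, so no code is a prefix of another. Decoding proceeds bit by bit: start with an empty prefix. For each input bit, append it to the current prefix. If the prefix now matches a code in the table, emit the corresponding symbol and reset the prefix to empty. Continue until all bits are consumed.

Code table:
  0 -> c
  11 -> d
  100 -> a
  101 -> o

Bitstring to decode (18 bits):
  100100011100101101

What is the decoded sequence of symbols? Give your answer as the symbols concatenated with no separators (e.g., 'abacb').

Bit 0: prefix='1' (no match yet)
Bit 1: prefix='10' (no match yet)
Bit 2: prefix='100' -> emit 'a', reset
Bit 3: prefix='1' (no match yet)
Bit 4: prefix='10' (no match yet)
Bit 5: prefix='100' -> emit 'a', reset
Bit 6: prefix='0' -> emit 'c', reset
Bit 7: prefix='1' (no match yet)
Bit 8: prefix='11' -> emit 'd', reset
Bit 9: prefix='1' (no match yet)
Bit 10: prefix='10' (no match yet)
Bit 11: prefix='100' -> emit 'a', reset
Bit 12: prefix='1' (no match yet)
Bit 13: prefix='10' (no match yet)
Bit 14: prefix='101' -> emit 'o', reset
Bit 15: prefix='1' (no match yet)
Bit 16: prefix='10' (no match yet)
Bit 17: prefix='101' -> emit 'o', reset

Answer: aacdaoo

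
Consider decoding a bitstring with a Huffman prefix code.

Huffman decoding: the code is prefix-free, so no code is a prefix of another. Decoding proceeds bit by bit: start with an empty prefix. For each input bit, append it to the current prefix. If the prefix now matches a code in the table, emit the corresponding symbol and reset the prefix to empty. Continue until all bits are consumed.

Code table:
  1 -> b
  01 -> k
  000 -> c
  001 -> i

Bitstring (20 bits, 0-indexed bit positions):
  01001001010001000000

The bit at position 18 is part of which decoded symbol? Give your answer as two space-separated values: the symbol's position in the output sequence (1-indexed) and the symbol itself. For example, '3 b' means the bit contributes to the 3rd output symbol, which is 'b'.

Bit 0: prefix='0' (no match yet)
Bit 1: prefix='01' -> emit 'k', reset
Bit 2: prefix='0' (no match yet)
Bit 3: prefix='00' (no match yet)
Bit 4: prefix='001' -> emit 'i', reset
Bit 5: prefix='0' (no match yet)
Bit 6: prefix='00' (no match yet)
Bit 7: prefix='001' -> emit 'i', reset
Bit 8: prefix='0' (no match yet)
Bit 9: prefix='01' -> emit 'k', reset
Bit 10: prefix='0' (no match yet)
Bit 11: prefix='00' (no match yet)
Bit 12: prefix='000' -> emit 'c', reset
Bit 13: prefix='1' -> emit 'b', reset
Bit 14: prefix='0' (no match yet)
Bit 15: prefix='00' (no match yet)
Bit 16: prefix='000' -> emit 'c', reset
Bit 17: prefix='0' (no match yet)
Bit 18: prefix='00' (no match yet)
Bit 19: prefix='000' -> emit 'c', reset

Answer: 8 c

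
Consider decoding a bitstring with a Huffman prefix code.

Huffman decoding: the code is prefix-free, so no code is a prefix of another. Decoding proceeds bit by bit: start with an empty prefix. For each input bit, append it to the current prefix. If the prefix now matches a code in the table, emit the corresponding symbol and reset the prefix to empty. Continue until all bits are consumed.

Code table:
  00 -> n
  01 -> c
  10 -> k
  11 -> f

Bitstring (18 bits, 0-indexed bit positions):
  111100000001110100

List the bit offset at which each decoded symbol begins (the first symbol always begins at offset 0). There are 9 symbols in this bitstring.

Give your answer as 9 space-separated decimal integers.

Answer: 0 2 4 6 8 10 12 14 16

Derivation:
Bit 0: prefix='1' (no match yet)
Bit 1: prefix='11' -> emit 'f', reset
Bit 2: prefix='1' (no match yet)
Bit 3: prefix='11' -> emit 'f', reset
Bit 4: prefix='0' (no match yet)
Bit 5: prefix='00' -> emit 'n', reset
Bit 6: prefix='0' (no match yet)
Bit 7: prefix='00' -> emit 'n', reset
Bit 8: prefix='0' (no match yet)
Bit 9: prefix='00' -> emit 'n', reset
Bit 10: prefix='0' (no match yet)
Bit 11: prefix='01' -> emit 'c', reset
Bit 12: prefix='1' (no match yet)
Bit 13: prefix='11' -> emit 'f', reset
Bit 14: prefix='0' (no match yet)
Bit 15: prefix='01' -> emit 'c', reset
Bit 16: prefix='0' (no match yet)
Bit 17: prefix='00' -> emit 'n', reset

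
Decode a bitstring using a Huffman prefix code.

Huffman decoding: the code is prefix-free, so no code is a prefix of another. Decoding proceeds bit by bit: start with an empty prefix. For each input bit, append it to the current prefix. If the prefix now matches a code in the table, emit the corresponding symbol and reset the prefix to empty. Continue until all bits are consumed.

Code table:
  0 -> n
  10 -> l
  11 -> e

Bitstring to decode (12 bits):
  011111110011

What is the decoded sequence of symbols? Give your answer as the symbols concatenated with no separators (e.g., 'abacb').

Answer: neeelne

Derivation:
Bit 0: prefix='0' -> emit 'n', reset
Bit 1: prefix='1' (no match yet)
Bit 2: prefix='11' -> emit 'e', reset
Bit 3: prefix='1' (no match yet)
Bit 4: prefix='11' -> emit 'e', reset
Bit 5: prefix='1' (no match yet)
Bit 6: prefix='11' -> emit 'e', reset
Bit 7: prefix='1' (no match yet)
Bit 8: prefix='10' -> emit 'l', reset
Bit 9: prefix='0' -> emit 'n', reset
Bit 10: prefix='1' (no match yet)
Bit 11: prefix='11' -> emit 'e', reset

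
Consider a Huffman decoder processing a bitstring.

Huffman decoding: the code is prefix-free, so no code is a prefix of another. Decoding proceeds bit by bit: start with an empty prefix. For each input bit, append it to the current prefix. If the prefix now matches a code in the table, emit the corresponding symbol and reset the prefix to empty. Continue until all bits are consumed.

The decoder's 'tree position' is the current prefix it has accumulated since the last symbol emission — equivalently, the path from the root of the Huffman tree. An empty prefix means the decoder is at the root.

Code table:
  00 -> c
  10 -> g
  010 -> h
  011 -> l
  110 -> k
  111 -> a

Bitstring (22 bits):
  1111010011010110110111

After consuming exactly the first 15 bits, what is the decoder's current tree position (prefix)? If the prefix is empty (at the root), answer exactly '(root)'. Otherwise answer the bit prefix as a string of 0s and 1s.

Bit 0: prefix='1' (no match yet)
Bit 1: prefix='11' (no match yet)
Bit 2: prefix='111' -> emit 'a', reset
Bit 3: prefix='1' (no match yet)
Bit 4: prefix='10' -> emit 'g', reset
Bit 5: prefix='1' (no match yet)
Bit 6: prefix='10' -> emit 'g', reset
Bit 7: prefix='0' (no match yet)
Bit 8: prefix='01' (no match yet)
Bit 9: prefix='011' -> emit 'l', reset
Bit 10: prefix='0' (no match yet)
Bit 11: prefix='01' (no match yet)
Bit 12: prefix='010' -> emit 'h', reset
Bit 13: prefix='1' (no match yet)
Bit 14: prefix='11' (no match yet)

Answer: 11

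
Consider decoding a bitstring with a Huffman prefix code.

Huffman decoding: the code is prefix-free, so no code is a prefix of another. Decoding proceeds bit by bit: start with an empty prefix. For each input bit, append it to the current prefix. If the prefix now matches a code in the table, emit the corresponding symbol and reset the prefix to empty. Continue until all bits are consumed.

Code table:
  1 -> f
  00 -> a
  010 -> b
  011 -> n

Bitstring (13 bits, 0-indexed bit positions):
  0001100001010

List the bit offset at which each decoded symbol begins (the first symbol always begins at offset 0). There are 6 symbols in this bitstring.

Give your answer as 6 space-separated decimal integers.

Bit 0: prefix='0' (no match yet)
Bit 1: prefix='00' -> emit 'a', reset
Bit 2: prefix='0' (no match yet)
Bit 3: prefix='01' (no match yet)
Bit 4: prefix='011' -> emit 'n', reset
Bit 5: prefix='0' (no match yet)
Bit 6: prefix='00' -> emit 'a', reset
Bit 7: prefix='0' (no match yet)
Bit 8: prefix='00' -> emit 'a', reset
Bit 9: prefix='1' -> emit 'f', reset
Bit 10: prefix='0' (no match yet)
Bit 11: prefix='01' (no match yet)
Bit 12: prefix='010' -> emit 'b', reset

Answer: 0 2 5 7 9 10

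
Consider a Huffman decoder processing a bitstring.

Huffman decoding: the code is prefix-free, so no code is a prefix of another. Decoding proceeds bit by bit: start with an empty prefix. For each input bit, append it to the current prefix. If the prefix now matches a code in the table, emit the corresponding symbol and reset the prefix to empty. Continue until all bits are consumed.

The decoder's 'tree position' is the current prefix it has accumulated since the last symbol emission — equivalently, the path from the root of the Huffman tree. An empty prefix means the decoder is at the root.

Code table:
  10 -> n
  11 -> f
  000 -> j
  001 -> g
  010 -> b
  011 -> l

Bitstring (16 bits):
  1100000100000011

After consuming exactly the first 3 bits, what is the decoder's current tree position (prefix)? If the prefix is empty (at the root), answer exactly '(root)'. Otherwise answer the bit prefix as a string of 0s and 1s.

Bit 0: prefix='1' (no match yet)
Bit 1: prefix='11' -> emit 'f', reset
Bit 2: prefix='0' (no match yet)

Answer: 0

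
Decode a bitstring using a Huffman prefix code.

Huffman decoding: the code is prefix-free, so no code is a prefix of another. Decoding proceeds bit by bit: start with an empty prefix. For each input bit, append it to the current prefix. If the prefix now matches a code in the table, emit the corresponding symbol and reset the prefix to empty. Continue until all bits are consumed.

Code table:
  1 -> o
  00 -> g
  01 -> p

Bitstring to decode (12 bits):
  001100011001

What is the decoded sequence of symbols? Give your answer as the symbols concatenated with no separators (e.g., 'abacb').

Answer: googpogo

Derivation:
Bit 0: prefix='0' (no match yet)
Bit 1: prefix='00' -> emit 'g', reset
Bit 2: prefix='1' -> emit 'o', reset
Bit 3: prefix='1' -> emit 'o', reset
Bit 4: prefix='0' (no match yet)
Bit 5: prefix='00' -> emit 'g', reset
Bit 6: prefix='0' (no match yet)
Bit 7: prefix='01' -> emit 'p', reset
Bit 8: prefix='1' -> emit 'o', reset
Bit 9: prefix='0' (no match yet)
Bit 10: prefix='00' -> emit 'g', reset
Bit 11: prefix='1' -> emit 'o', reset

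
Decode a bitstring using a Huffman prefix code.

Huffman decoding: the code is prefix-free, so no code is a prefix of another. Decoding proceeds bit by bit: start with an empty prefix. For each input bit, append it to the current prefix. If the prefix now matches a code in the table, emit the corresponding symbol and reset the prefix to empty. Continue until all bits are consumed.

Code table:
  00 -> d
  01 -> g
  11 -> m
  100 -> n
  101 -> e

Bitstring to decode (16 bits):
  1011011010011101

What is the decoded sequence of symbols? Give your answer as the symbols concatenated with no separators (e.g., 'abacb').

Bit 0: prefix='1' (no match yet)
Bit 1: prefix='10' (no match yet)
Bit 2: prefix='101' -> emit 'e', reset
Bit 3: prefix='1' (no match yet)
Bit 4: prefix='10' (no match yet)
Bit 5: prefix='101' -> emit 'e', reset
Bit 6: prefix='1' (no match yet)
Bit 7: prefix='10' (no match yet)
Bit 8: prefix='101' -> emit 'e', reset
Bit 9: prefix='0' (no match yet)
Bit 10: prefix='00' -> emit 'd', reset
Bit 11: prefix='1' (no match yet)
Bit 12: prefix='11' -> emit 'm', reset
Bit 13: prefix='1' (no match yet)
Bit 14: prefix='10' (no match yet)
Bit 15: prefix='101' -> emit 'e', reset

Answer: eeedme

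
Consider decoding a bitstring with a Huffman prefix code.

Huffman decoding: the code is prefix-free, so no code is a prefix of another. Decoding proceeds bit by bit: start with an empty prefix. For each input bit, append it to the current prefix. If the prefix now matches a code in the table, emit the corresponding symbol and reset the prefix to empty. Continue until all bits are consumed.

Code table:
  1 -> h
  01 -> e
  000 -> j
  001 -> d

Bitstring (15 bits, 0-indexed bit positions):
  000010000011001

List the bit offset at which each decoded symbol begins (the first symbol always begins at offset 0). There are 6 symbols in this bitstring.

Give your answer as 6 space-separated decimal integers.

Answer: 0 3 5 8 11 12

Derivation:
Bit 0: prefix='0' (no match yet)
Bit 1: prefix='00' (no match yet)
Bit 2: prefix='000' -> emit 'j', reset
Bit 3: prefix='0' (no match yet)
Bit 4: prefix='01' -> emit 'e', reset
Bit 5: prefix='0' (no match yet)
Bit 6: prefix='00' (no match yet)
Bit 7: prefix='000' -> emit 'j', reset
Bit 8: prefix='0' (no match yet)
Bit 9: prefix='00' (no match yet)
Bit 10: prefix='001' -> emit 'd', reset
Bit 11: prefix='1' -> emit 'h', reset
Bit 12: prefix='0' (no match yet)
Bit 13: prefix='00' (no match yet)
Bit 14: prefix='001' -> emit 'd', reset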